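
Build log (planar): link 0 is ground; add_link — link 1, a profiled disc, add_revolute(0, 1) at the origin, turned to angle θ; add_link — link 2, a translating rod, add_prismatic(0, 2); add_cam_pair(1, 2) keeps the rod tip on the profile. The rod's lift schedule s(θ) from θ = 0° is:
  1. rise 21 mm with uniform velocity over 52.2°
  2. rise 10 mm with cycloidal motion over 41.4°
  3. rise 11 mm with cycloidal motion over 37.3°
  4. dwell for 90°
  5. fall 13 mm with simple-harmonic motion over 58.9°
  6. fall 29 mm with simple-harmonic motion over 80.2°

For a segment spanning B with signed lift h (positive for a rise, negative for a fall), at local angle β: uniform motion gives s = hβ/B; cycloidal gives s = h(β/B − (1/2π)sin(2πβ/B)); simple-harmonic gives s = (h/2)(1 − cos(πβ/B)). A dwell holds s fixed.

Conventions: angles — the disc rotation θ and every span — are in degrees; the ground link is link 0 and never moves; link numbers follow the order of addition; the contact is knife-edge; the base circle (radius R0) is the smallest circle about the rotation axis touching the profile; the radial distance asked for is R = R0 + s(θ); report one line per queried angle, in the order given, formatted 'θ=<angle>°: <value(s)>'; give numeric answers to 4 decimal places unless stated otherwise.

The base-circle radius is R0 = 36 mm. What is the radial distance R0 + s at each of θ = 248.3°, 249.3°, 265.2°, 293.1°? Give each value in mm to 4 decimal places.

seg 1 [0°–52.2°] uniform, h=21: full span → s += 21 → s = 21.0000
seg 2 [52.2°–93.6°] cycloidal, h=10: full span → s += 10 → s = 31.0000
seg 3 [93.6°–130.9°] cycloidal, h=11: full span → s += 11 → s = 42.0000
seg 4 [130.9°–220.9°] dwell: s stays 42.0000
seg 5 [220.9°–279.8°] simple-harmonic, h=-13: θ=248.3° here. β=27.4, B=58.9. -13/2·(1 − cos(π·0.4652)) = -5.7907 → s = 36.2093
seg 5 [220.9°–279.8°] simple-harmonic, h=-13: θ=249.3° here. β=28.4, B=58.9. -13/2·(1 − cos(π·0.4822)) = -6.1362 → s = 35.8638
seg 5 [220.9°–279.8°] simple-harmonic, h=-13: θ=265.2° here. β=44.3, B=58.9. -13/2·(1 − cos(π·0.7521)) = -11.1267 → s = 30.8733
seg 5 [220.9°–279.8°] simple-harmonic, h=-13: full span → s += -13 → s = 29.0000
seg 6 [279.8°–360°] simple-harmonic, h=-29: θ=293.1° here. β=13.3, B=80.2. -29/2·(1 − cos(π·0.1658)) = -1.9237 → s = 27.0763
θ=248.3°: R = R0 + s = 36 + 36.2093 = 72.2093
θ=249.3°: R = R0 + s = 36 + 35.8638 = 71.8638
θ=265.2°: R = R0 + s = 36 + 30.8733 = 66.8733
θ=293.1°: R = R0 + s = 36 + 27.0763 = 63.0763

θ=248.3°: 72.2093
θ=249.3°: 71.8638
θ=265.2°: 66.8733
θ=293.1°: 63.0763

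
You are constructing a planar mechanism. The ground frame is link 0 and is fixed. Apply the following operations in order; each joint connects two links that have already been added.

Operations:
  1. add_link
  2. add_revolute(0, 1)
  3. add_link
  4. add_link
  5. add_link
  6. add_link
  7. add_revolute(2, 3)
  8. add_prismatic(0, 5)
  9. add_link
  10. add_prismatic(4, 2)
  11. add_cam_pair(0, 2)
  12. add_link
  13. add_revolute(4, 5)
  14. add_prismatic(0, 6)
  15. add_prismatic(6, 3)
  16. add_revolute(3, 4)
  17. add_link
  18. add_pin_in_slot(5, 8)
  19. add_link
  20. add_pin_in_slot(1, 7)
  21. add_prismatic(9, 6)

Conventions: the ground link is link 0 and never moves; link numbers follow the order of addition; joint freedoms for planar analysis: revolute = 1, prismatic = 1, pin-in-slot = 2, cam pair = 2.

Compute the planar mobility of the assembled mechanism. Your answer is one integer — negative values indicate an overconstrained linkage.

L=1 J1=0 J2=0
add link → L=2 J1=0 J2=0
R@0,1 dof=1 J1 → L=2 J1=1 J2=0
add link → L=3 J1=1 J2=0
add link → L=4 J1=1 J2=0
add link → L=5 J1=1 J2=0
add link → L=6 J1=1 J2=0
R@2,3 dof=1 J1 → L=6 J1=2 J2=0
P@0,5 dof=1 J1 → L=6 J1=3 J2=0
add link → L=7 J1=3 J2=0
P@4,2 dof=1 J1 → L=7 J1=4 J2=0
C@0,2 dof=2 J2 → L=7 J1=4 J2=1
add link → L=8 J1=4 J2=1
R@4,5 dof=1 J1 → L=8 J1=5 J2=1
P@0,6 dof=1 J1 → L=8 J1=6 J2=1
P@6,3 dof=1 J1 → L=8 J1=7 J2=1
R@3,4 dof=1 J1 → L=8 J1=8 J2=1
add link → L=9 J1=8 J2=1
PS@5,8 dof=2 J2 → L=9 J1=8 J2=2
add link → L=10 J1=8 J2=2
PS@1,7 dof=2 J2 → L=10 J1=8 J2=3
P@9,6 dof=1 J1 → L=10 J1=9 J2=3
M=3(L−1)−2J1−J2=3·9−2·9−3=6

M = 6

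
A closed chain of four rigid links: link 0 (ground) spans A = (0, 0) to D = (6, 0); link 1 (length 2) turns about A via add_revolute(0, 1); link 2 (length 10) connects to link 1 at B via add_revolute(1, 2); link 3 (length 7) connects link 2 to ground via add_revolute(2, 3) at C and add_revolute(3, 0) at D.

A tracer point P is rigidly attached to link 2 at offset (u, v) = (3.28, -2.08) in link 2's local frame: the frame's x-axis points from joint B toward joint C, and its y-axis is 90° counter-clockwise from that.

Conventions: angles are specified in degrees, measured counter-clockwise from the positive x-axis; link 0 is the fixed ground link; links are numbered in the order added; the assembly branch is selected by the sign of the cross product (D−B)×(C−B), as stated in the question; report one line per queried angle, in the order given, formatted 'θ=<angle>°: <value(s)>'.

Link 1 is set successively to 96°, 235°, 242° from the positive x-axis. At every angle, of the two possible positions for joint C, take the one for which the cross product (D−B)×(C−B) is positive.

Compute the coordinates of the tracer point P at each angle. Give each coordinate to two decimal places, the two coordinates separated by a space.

A=(0,0), D=(6.00,0)
θ=96°: B = A + 2.00·(cos96°, sin96°) = (-0.2091, 1.9890)
θ=96°: |BD| = 6.5199
θ=96°: circle(B,10.00) ∩ circle(D,7.00): a=7.1711, h=6.9696
θ=96°:   candidates: C₊=(8.7464,6.4387) cross=45.441; C₋=(4.4939,-6.8361) cross=-45.441
θ=96°:   branch + wants cross > 0 → take C=(8.7464,6.4387) (cross=45.441)
θ=96°: ex = (C−B)/|BC| = (0.8955,0.4450); ey = (-0.4450,0.8955)
θ=96°: P = B + 3.28·ex + -2.08·ey = (3.6539,1.5858)
θ=235°: B = A + 2.00·(cos235°, sin235°) = (-1.1472, -1.6383)
θ=235°: |BD| = 7.3325
θ=235°: circle(B,10.00) ∩ circle(D,7.00): a=7.1439, h=6.9975
θ=235°:   candidates: C₊=(4.2527,6.7784) cross=51.309; C₋=(7.3796,-6.8627) cross=-51.309
θ=235°:   branch + wants cross > 0 → take C=(4.2527,6.7784) (cross=51.309)
θ=235°: ex = (C−B)/|BC| = (0.5400,0.8417); ey = (-0.8417,0.5400)
θ=235°: P = B + 3.28·ex + -2.08·ey = (2.3747,-0.0008)
θ=242°: B = A + 2.00·(cos242°, sin242°) = (-0.9389, -1.7659)
θ=242°: |BD| = 7.1601
θ=242°: circle(B,10.00) ∩ circle(D,7.00): a=7.1415, h=7.0000
θ=242°:   candidates: C₊=(4.2555,6.7791) cross=50.121; C₋=(7.7083,-6.7883) cross=-50.121
θ=242°:   branch + wants cross > 0 → take C=(4.2555,6.7791) (cross=50.121)
θ=242°: ex = (C−B)/|BC| = (0.5194,0.8545); ey = (-0.8545,0.5194)
θ=242°: P = B + 3.28·ex + -2.08·ey = (2.5422,-0.0436)

θ=96°: 3.65 1.59
θ=235°: 2.37 -0.00
θ=242°: 2.54 -0.04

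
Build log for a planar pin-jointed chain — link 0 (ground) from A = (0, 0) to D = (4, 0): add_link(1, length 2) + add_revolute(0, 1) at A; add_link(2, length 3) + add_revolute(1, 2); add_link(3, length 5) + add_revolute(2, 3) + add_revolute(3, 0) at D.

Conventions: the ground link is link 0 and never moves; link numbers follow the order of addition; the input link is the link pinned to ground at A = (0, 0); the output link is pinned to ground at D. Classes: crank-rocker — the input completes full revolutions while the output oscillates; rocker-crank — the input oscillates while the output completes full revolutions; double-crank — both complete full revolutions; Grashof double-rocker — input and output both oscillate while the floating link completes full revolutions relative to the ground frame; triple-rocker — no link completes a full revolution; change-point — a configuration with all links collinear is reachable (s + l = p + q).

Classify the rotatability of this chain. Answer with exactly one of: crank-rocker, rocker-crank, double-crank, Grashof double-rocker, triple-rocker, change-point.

lengths: ground=4, input=2, coupler=3, output=5
sorted: s=2 (shortest), l=5 (longest), p+q=7
s + l = 7 vs p + q = 7
s + l = p + q → change-point (collinear configuration reachable)

change-point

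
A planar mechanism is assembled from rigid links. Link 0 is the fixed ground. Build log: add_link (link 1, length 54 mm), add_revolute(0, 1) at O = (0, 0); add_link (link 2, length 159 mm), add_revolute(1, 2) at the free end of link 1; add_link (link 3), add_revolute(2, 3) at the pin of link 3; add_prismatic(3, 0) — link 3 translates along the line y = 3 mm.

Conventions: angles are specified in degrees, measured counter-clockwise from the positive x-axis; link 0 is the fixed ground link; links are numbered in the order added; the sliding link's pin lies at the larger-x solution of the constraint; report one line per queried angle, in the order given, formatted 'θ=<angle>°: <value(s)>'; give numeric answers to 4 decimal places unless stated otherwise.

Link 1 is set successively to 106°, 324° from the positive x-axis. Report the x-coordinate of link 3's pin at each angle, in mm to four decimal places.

geometry: r = 54 mm, L = 159 mm, e = 3 mm
θ=106°: crank pin P = (r cos θ, r sin θ) = (-14.884417, 51.908132)
θ=106°: h = r sin θ − e = 51.908132 − 3 = 48.908132
θ=106°: x = r cos θ + √(L² − h²) = -14.884417 + 151.291092 = 136.406675
θ=324°: crank pin P = (r cos θ, r sin θ) = (43.686918, -31.740404)
θ=324°: h = r sin θ − e = -31.740404 − 3 = -34.740404
θ=324°: x = r cos θ + √(L² − h²) = 43.686918 + 155.158320 = 198.845238

θ=106°: 136.4067
θ=324°: 198.8452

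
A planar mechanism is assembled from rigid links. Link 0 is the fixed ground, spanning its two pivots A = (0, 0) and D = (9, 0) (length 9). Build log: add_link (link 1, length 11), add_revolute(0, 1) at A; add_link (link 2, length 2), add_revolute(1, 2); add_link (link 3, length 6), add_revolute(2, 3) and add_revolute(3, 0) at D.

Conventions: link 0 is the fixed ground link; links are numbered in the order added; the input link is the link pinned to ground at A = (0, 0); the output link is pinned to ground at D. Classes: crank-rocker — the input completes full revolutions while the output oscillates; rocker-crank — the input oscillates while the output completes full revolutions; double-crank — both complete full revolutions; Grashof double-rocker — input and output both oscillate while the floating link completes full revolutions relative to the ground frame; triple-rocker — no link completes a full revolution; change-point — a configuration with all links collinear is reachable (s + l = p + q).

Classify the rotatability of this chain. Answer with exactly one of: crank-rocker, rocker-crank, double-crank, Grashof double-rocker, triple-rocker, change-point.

lengths: ground=9, input=11, coupler=2, output=6
sorted: s=2 (shortest), l=11 (longest), p+q=15
s + l = 13 vs p + q = 15
s + l < p + q (Grashof) with shortest = coupler link → Grashof double-rocker

Grashof double-rocker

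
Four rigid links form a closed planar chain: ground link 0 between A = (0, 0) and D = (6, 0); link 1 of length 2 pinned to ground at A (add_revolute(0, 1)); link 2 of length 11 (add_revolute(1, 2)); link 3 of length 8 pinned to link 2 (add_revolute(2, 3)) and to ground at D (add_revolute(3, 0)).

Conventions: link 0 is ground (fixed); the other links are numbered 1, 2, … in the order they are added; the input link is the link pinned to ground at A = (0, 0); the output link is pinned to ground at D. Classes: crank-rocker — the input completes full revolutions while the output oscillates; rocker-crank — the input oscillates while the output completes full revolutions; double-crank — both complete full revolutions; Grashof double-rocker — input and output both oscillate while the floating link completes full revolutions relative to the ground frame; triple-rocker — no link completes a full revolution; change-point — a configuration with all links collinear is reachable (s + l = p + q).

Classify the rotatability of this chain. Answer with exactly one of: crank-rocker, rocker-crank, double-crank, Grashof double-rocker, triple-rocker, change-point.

lengths: ground=6, input=2, coupler=11, output=8
sorted: s=2 (shortest), l=11 (longest), p+q=14
s + l = 13 vs p + q = 14
s + l < p + q (Grashof) with shortest = input link → crank-rocker

crank-rocker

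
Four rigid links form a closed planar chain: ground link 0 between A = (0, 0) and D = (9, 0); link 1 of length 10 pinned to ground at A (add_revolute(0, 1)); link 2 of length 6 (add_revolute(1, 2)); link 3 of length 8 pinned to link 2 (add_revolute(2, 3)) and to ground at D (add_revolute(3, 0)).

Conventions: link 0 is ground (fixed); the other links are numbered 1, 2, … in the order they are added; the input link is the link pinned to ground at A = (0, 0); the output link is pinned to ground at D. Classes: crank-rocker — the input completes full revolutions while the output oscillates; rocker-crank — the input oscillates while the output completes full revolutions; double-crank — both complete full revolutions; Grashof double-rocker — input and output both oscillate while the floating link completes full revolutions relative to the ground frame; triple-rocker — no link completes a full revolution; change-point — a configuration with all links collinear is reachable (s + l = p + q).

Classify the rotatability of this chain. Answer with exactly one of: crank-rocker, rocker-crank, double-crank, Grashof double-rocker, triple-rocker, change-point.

lengths: ground=9, input=10, coupler=6, output=8
sorted: s=6 (shortest), l=10 (longest), p+q=17
s + l = 16 vs p + q = 17
s + l < p + q (Grashof) with shortest = coupler link → Grashof double-rocker

Grashof double-rocker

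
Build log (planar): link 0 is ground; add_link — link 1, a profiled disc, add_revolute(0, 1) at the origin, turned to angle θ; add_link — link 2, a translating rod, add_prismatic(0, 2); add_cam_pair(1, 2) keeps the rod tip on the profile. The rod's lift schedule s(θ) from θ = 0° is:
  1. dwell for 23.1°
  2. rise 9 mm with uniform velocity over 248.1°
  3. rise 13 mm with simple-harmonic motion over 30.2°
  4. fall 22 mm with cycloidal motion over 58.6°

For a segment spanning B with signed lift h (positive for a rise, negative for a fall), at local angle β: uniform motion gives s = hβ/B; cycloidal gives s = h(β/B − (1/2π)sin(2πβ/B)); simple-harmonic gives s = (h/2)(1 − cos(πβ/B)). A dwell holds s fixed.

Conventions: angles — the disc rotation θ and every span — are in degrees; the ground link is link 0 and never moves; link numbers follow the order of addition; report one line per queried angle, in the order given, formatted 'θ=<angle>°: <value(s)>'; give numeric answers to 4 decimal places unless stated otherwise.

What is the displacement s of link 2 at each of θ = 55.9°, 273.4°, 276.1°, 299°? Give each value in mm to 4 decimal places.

seg 1 [0°–23.1°] dwell: s stays 0.0000
seg 2 [23.1°–271.2°] uniform, h=9: θ=55.9° here. β=32.8, B=248.1. 9·32.8/248.1 = 1.1898 → s = 1.1898
seg 2 [23.1°–271.2°] uniform, h=9: full span → s += 9 → s = 9.0000
seg 3 [271.2°–301.4°] simple-harmonic, h=13: θ=273.4° here. β=2.2, B=30.2. 13/2·(1 − cos(π·0.0728)) = 0.1695 → s = 9.1695
seg 3 [271.2°–301.4°] simple-harmonic, h=13: θ=276.1° here. β=4.9, B=30.2. 13/2·(1 − cos(π·0.1623)) = 0.8263 → s = 9.8263
seg 3 [271.2°–301.4°] simple-harmonic, h=13: θ=299° here. β=27.8, B=30.2. 13/2·(1 − cos(π·0.9205)) = 12.7985 → s = 21.7985

θ=55.9°: 1.1898
θ=273.4°: 9.1695
θ=276.1°: 9.8263
θ=299°: 21.7985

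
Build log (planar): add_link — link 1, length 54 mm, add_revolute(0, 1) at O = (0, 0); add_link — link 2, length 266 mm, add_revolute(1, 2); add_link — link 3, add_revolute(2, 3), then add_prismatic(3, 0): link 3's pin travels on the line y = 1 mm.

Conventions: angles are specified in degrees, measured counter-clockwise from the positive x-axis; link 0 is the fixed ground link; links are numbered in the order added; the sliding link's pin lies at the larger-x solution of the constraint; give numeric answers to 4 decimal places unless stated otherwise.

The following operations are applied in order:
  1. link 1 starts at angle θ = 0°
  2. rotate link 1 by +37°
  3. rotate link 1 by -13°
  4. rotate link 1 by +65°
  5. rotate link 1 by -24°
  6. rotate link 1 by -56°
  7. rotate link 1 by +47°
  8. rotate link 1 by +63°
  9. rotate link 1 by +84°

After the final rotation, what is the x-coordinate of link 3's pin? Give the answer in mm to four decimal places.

geometry: r = 54 mm, L = 266 mm, e = 1 mm; θ starts at 0°
rotate link 1 by +37°: θ ← 0° +37° = 37°
rotate link 1 by -13°: θ ← 37° -13° = 24°
rotate link 1 by +65°: θ ← 24° +65° = 89°
rotate link 1 by -24°: θ ← 89° -24° = 65°
rotate link 1 by -56°: θ ← 65° -56° = 9°
rotate link 1 by +47°: θ ← 9° +47° = 56°
rotate link 1 by +63°: θ ← 56° +63° = 119°
rotate link 1 by +84°: θ ← 119° +84° = 203°
crank pin P = (r cos θ, r sin θ) = (-49.707262, -21.099481)
h = r sin θ − e = -21.099481 − 1 = -22.099481
x = r cos θ + √(L² − h²) = -49.707262 + 265.080390 = 215.373127

215.3731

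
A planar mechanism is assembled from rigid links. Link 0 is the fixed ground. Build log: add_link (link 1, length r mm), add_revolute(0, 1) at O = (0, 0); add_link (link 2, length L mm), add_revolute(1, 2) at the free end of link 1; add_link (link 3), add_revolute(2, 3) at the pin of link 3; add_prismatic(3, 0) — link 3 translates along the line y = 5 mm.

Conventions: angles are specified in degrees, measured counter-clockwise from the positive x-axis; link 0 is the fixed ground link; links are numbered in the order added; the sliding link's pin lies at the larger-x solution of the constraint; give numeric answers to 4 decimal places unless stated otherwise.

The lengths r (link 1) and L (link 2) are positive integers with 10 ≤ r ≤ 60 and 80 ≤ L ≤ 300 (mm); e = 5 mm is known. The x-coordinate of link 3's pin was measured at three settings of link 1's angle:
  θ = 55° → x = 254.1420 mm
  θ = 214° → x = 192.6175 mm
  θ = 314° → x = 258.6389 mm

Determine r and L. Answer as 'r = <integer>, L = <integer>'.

constraint per measurement: (x − r cos θ)² + (r sin θ − e)² = L²
subtracting the θ₁ and θ₂ equations cancels the r² and L² terms:
r = (x₁² − x₂²) / (2[(x₁cos θ₁ + e sin θ₁) − (x₂cos θ₂ + e sin θ₂)]) = 43.9999 → r = 44
L² = (x₁ − r cos θ₁)² + (r sin θ₁ − e)² = 53360.9813 → L = 231.0000 → L = 231
check at θ₃=314°: x = 258.6389 (printed 258.6389) ✓

r = 44, L = 231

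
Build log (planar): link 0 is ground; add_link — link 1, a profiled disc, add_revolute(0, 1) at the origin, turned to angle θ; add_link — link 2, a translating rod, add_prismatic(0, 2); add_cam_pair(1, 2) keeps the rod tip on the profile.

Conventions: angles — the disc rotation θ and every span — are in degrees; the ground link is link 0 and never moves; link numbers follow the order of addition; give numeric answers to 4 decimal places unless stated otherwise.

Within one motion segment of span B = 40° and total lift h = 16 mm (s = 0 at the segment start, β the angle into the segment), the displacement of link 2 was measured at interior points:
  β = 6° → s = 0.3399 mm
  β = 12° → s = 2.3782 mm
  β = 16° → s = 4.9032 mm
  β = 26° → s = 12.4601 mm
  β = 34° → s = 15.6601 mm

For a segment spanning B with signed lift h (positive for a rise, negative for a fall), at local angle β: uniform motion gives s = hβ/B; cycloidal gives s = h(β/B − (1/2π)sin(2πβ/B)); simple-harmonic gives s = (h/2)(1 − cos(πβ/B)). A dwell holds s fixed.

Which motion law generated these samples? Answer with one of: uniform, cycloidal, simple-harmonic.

candidates at β/B = r: uniform s = h·r (linear in β); cycloidal s = h·(r − sin(2πr)/(2π)); simple-harmonic s = (h/2)(1 − cos(πr))
β=6°: printed 0.3399 | uniform 2.4000, cycloidal 0.3399, simple-harmonic 0.8719
β=12°: printed 2.3782 | uniform 4.8000, cycloidal 2.3782, simple-harmonic 3.2977
β=16°: printed 4.9032 | uniform 6.4000, cycloidal 4.9032, simple-harmonic 5.5279
β=26°: printed 12.4601 | uniform 10.4000, cycloidal 12.4601, simple-harmonic 11.6319
β=34°: printed 15.6601 | uniform 13.6000, cycloidal 15.6601, simple-harmonic 15.1281
only one law matches every sample → cycloidal

cycloidal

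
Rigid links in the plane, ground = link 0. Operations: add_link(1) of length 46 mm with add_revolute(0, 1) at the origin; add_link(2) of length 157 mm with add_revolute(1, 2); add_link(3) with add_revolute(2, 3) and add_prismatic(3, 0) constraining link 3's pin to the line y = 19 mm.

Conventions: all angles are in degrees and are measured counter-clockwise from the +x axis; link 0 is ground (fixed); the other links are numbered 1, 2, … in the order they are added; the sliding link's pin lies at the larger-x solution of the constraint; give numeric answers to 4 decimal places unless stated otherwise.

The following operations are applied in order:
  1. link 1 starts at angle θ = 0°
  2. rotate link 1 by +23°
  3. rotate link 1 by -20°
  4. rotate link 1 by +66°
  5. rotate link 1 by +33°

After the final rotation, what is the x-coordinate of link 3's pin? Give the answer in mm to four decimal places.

geometry: r = 46 mm, L = 157 mm, e = 19 mm; θ starts at 0°
rotate link 1 by +23°: θ ← 0° +23° = 23°
rotate link 1 by -20°: θ ← 23° -20° = 3°
rotate link 1 by +66°: θ ← 3° +66° = 69°
rotate link 1 by +33°: θ ← 69° +33° = 102°
crank pin P = (r cos θ, r sin θ) = (-9.563938, 44.994790)
h = r sin θ − e = 44.994790 − 19 = 25.994790
x = r cos θ + √(L² − h²) = -9.563938 + 154.833042 = 145.269104

145.2691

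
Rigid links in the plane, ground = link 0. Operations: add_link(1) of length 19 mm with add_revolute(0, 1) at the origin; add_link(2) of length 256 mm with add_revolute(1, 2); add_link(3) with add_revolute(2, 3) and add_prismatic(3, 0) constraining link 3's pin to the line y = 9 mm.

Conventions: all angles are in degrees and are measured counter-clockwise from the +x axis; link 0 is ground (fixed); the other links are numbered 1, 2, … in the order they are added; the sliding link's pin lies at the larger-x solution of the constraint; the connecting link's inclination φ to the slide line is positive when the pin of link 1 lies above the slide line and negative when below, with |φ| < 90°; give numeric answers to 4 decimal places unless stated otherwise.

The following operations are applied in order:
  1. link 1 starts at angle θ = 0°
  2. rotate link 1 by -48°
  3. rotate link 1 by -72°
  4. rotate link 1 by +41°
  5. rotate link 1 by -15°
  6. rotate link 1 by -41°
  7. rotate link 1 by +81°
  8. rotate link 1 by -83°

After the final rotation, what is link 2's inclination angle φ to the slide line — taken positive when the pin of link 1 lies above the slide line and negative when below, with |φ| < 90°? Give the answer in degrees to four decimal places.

geometry: r = 19 mm, L = 256 mm, e = 9 mm; θ starts at 0°
rotate link 1 by -48°: θ ← 0° -48° = -48°
rotate link 1 by -72°: θ ← -48° -72° = -120°
rotate link 1 by +41°: θ ← -120° +41° = -79°
rotate link 1 by -15°: θ ← -79° -15° = -94°
rotate link 1 by -41°: θ ← -94° -41° = -135°
rotate link 1 by +81°: θ ← -135° +81° = -54°
rotate link 1 by -83°: θ ← -54° -83° = -137°
h = r sin θ − e = -12.957969 − 9 = -21.957969
sin φ = h / L = -21.957969 / 256 = -0.08577332
φ = arcsin(-0.08577332) = -4.920495°

-4.9205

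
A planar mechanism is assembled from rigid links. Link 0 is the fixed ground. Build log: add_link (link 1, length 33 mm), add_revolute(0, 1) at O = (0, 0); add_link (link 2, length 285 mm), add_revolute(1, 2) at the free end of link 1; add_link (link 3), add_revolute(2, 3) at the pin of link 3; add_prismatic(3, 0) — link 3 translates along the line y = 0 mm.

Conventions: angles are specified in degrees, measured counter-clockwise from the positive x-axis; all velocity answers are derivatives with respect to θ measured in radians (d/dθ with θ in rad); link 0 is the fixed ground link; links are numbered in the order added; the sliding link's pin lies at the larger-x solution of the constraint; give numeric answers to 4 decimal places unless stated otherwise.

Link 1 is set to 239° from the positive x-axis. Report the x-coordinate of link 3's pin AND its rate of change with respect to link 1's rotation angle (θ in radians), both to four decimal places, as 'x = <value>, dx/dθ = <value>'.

geometry: r = 33 mm, L = 285 mm, e = 0 mm
crank pin P = (r cos θ, r sin θ) = (-16.996256, -28.286521)
h = r sin θ − e = -28.286521 − 0 = -28.286521
x = r cos θ + √(L² − h²) = -16.996256 + 283.592794 = 266.596537
dx/dθ = −r sin θ − h·r cos θ/√(L² − h²) (θ in radians; h = -28.286521) = 26.591256

x = 266.5965, dx/dθ = 26.5913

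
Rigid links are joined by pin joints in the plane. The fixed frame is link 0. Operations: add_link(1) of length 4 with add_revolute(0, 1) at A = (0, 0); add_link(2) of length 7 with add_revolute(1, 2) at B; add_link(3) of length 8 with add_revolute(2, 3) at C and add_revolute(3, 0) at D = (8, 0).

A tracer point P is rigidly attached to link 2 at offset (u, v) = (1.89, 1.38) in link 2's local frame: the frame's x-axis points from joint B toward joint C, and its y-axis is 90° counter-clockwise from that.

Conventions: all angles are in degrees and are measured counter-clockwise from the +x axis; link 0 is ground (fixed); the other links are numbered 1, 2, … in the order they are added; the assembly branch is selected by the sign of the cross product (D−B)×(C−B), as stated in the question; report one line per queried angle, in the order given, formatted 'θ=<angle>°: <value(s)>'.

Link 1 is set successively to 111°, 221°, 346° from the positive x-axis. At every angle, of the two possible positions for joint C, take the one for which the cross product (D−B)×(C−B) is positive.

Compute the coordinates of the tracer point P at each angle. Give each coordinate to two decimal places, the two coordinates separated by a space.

A=(0,0), D=(8.00,0)
θ=111°: B = A + 4.00·(cos111°, sin111°) = (-1.4335, 3.7343)
θ=111°: |BD| = 10.1457
θ=111°: circle(B,7.00) ∩ circle(D,8.00): a=4.3336, h=5.4972
θ=111°:   candidates: C₊=(4.6193,7.2506) cross=55.773; C₋=(0.5726,-2.9721) cross=-55.773
θ=111°:   branch + wants cross > 0 → take C=(4.6193,7.2506) (cross=55.773)
θ=111°: ex = (C−B)/|BC| = (0.8647,0.5023); ey = (-0.5023,0.8647)
θ=111°: P = B + 1.89·ex + 1.38·ey = (-0.4924,5.8770)
θ=221°: B = A + 4.00·(cos221°, sin221°) = (-3.0188, -2.6242)
θ=221°: |BD| = 11.3270
θ=221°: circle(B,7.00) ∩ circle(D,8.00): a=5.0014, h=4.8976
θ=221°:   candidates: C₊=(0.7118,3.2988) cross=55.475; C₋=(2.9811,-6.2298) cross=-55.475
θ=221°:   branch + wants cross > 0 → take C=(0.7118,3.2988) (cross=55.475)
θ=221°: ex = (C−B)/|BC| = (0.5329,0.8461); ey = (-0.8461,0.5329)
θ=221°: P = B + 1.89·ex + 1.38·ey = (-3.1793,-0.2895)
θ=346°: B = A + 4.00·(cos346°, sin346°) = (3.8812, -0.9677)
θ=346°: |BD| = 4.2310
θ=346°: circle(B,7.00) ∩ circle(D,8.00): a=0.3428, h=6.9916
θ=346°:   candidates: C₊=(2.6158,5.9170) cross=29.581; C₋=(5.8140,-7.6956) cross=-29.581
θ=346°:   branch + wants cross > 0 → take C=(2.6158,5.9170) (cross=29.581)
θ=346°: ex = (C−B)/|BC| = (-0.1808,0.9835); ey = (-0.9835,-0.1808)
θ=346°: P = B + 1.89·ex + 1.38·ey = (2.1823,0.6417)

θ=111°: -0.49 5.88
θ=221°: -3.18 -0.29
θ=346°: 2.18 0.64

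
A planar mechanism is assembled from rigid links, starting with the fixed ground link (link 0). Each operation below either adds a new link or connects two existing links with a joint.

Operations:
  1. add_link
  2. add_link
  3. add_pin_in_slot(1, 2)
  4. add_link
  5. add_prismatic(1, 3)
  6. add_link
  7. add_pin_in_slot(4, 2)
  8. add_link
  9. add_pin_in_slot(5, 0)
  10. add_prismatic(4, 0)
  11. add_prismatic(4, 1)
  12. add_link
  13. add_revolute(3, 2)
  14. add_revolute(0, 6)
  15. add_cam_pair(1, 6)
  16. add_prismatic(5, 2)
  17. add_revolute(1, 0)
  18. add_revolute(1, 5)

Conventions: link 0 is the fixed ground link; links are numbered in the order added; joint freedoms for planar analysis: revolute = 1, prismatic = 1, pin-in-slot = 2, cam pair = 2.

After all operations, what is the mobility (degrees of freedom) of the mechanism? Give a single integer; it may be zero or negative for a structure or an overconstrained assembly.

L=1 J1=0 J2=0
add link → L=2 J1=0 J2=0
add link → L=3 J1=0 J2=0
PS@1,2 dof=2 J2 → L=3 J1=0 J2=1
add link → L=4 J1=0 J2=1
P@1,3 dof=1 J1 → L=4 J1=1 J2=1
add link → L=5 J1=1 J2=1
PS@4,2 dof=2 J2 → L=5 J1=1 J2=2
add link → L=6 J1=1 J2=2
PS@5,0 dof=2 J2 → L=6 J1=1 J2=3
P@4,0 dof=1 J1 → L=6 J1=2 J2=3
P@4,1 dof=1 J1 → L=6 J1=3 J2=3
add link → L=7 J1=3 J2=3
R@3,2 dof=1 J1 → L=7 J1=4 J2=3
R@0,6 dof=1 J1 → L=7 J1=5 J2=3
C@1,6 dof=2 J2 → L=7 J1=5 J2=4
P@5,2 dof=1 J1 → L=7 J1=6 J2=4
R@1,0 dof=1 J1 → L=7 J1=7 J2=4
R@1,5 dof=1 J1 → L=7 J1=8 J2=4
M=3(L−1)−2J1−J2=3·6−2·8−4=-2

M = -2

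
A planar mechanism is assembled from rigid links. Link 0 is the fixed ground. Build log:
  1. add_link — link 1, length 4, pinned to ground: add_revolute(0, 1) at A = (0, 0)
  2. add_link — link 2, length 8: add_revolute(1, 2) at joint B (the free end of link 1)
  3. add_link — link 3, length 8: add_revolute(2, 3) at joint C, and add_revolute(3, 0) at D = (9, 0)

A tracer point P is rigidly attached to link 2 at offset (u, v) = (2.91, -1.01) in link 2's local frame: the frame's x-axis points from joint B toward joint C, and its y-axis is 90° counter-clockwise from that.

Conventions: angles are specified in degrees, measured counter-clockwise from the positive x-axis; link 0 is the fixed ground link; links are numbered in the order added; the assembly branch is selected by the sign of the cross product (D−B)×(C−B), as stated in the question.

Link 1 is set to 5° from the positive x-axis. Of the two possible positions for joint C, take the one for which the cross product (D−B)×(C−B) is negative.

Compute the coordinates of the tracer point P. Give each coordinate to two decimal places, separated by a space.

A=(0,0), D=(9.00,0)
B = A + 4.00·(cos5°, sin5°) = (3.9848, 0.3486)
|BD| = 5.0273
circle(B,8.00) ∩ circle(D,8.00): a=2.5137, h=7.5948
  candidates: C₊=(7.0191,7.7509) cross=38.182; C₋=(5.9657,-7.4022) cross=-38.182
  branch - wants cross < 0 → take C=(5.9657,-7.4022) (cross=-38.182)
ex = (C−B)/|BC| = (0.2476,-0.9689); ey = (0.9689,0.2476)
P = B + 2.91·ex + -1.01·ey = (3.7268,-2.7208)

3.73 -2.72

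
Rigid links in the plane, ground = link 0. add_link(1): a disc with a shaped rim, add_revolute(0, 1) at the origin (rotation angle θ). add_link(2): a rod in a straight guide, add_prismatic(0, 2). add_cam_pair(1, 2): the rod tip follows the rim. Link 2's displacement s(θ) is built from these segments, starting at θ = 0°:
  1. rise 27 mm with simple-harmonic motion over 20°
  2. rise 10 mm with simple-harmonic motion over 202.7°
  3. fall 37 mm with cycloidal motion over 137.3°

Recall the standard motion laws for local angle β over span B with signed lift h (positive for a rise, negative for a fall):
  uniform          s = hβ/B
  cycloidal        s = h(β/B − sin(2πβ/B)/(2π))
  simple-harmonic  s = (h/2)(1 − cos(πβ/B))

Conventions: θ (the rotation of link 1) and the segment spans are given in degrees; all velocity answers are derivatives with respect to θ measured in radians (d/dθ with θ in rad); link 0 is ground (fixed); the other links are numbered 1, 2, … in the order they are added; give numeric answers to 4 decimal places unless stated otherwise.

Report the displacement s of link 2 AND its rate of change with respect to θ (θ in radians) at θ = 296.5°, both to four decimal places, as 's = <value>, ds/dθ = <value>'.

segment 1 (0° to 20°, simple-harmonic, h = 27) is passed completely: s = 0.0000 + (27) = 27.0000
segment 2 (20° to 222.7°, simple-harmonic, h = 10) is passed completely: s = 27.0000 + (10) = 37.0000
θ = 296.5° falls in segment 3 (222.7° to 360°, cycloidal, h = -37): β = 296.5 − 222.7 = 73.8°, B = 137.3°; Δs = -37·(0.5375 − sin(2π·0.5375)/(2π)) = -21.2629; s = 37.0000 − 21.2629 = 15.7371
velocity in seg [222.7°–360°] (cycloidal), θ in radians: β = 73.8° = 1.2881 rad, B = 137.3° = 2.3963 rad; ds/dθ = (h/B)(1 − cos(2πβ/B)) = ((-37)/2.3963)(1 − cos(2π·0.5375)) = -30.453643 mm/rad

s = 15.7371, ds/dθ = -30.4536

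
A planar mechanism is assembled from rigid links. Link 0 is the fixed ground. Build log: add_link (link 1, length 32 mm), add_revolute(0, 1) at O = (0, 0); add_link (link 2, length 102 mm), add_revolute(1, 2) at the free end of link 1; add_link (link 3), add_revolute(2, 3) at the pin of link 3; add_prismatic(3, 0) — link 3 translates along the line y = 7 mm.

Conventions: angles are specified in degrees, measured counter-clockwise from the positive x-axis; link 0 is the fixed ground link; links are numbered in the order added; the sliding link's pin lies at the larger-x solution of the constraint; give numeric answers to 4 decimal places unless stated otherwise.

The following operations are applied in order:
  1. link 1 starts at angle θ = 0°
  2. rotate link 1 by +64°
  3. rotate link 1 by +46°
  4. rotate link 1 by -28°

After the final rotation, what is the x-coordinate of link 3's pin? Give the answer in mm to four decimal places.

geometry: r = 32 mm, L = 102 mm, e = 7 mm; θ starts at 0°
rotate link 1 by +64°: θ ← 0° +64° = 64°
rotate link 1 by +46°: θ ← 64° +46° = 110°
rotate link 1 by -28°: θ ← 110° -28° = 82°
crank pin P = (r cos θ, r sin θ) = (4.453539, 31.688578)
h = r sin θ − e = 31.688578 − 7 = 24.688578
x = r cos θ + √(L² − h²) = 4.453539 + 98.967035 = 103.420575

103.4206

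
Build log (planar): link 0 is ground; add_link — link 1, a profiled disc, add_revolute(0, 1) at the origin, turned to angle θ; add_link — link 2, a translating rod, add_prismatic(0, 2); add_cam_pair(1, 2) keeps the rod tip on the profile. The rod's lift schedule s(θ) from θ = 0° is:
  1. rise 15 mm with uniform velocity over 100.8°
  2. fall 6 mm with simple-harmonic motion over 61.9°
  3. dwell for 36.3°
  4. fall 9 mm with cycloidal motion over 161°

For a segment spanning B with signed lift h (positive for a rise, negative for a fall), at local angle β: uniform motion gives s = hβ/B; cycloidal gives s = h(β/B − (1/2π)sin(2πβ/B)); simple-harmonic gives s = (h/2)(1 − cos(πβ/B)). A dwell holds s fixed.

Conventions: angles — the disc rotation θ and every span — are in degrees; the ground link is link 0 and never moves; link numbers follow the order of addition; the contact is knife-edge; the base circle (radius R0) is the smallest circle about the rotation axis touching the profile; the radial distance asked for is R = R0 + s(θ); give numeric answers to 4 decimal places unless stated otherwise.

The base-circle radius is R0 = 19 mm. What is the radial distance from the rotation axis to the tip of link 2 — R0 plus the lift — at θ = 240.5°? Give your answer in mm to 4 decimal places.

seg 1 [0°–100.8°] uniform, h=15: full span → s += 15 → s = 15.0000
seg 2 [100.8°–162.7°] simple-harmonic, h=-6: full span → s += -6 → s = 9.0000
seg 3 [162.7°–199°] dwell: s stays 9.0000
seg 4 [199°–360°] cycloidal, h=-9: θ=240.5° here. β=41.5, B=161. -9·(0.2578 − sin(2π·0.2578)/(2π)) = -0.8892 → s = 8.1108
R = R0 + s = 19 + 8.1108 = 27.1108

27.1108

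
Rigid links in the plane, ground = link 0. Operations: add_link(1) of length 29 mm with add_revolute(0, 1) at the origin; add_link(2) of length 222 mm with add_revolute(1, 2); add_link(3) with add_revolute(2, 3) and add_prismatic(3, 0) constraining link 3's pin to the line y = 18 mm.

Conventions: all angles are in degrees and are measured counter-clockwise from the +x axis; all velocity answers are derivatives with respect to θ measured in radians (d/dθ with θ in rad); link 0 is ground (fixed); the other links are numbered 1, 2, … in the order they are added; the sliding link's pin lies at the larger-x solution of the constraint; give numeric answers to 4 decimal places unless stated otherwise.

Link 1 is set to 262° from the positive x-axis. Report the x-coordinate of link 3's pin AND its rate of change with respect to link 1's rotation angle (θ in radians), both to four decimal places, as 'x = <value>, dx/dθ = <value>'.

geometry: r = 29 mm, L = 222 mm, e = 18 mm
crank pin P = (r cos θ, r sin θ) = (-4.036020, -28.717774)
h = r sin θ − e = -28.717774 − 18 = -46.717774
x = r cos θ + √(L² − h²) = -4.036020 + 217.028684 = 212.992664
dx/dθ = −r sin θ − h·r cos θ/√(L² − h²) (θ in radians; h = -46.717774) = 27.848977

x = 212.9927, dx/dθ = 27.8490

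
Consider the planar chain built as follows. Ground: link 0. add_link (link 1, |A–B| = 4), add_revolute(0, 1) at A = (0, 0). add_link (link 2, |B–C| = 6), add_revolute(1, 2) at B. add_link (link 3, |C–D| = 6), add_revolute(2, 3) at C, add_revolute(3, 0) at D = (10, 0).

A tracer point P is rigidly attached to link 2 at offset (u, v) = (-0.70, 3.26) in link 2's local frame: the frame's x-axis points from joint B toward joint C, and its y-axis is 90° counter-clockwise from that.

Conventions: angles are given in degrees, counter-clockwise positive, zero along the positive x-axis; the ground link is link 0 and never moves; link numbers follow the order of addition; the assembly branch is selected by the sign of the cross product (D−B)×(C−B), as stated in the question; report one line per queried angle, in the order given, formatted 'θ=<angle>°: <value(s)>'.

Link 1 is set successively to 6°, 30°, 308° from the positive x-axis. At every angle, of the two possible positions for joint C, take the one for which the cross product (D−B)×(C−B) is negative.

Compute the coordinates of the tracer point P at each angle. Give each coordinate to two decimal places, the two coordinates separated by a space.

A=(0,0), D=(10.00,0)
θ=6°: B = A + 4.00·(cos6°, sin6°) = (3.9781, 0.4181)
θ=6°: |BD| = 6.0364
θ=6°: circle(B,6.00) ∩ circle(D,6.00): a=3.0182, h=5.1856
θ=6°:   candidates: C₊=(7.3482,5.3822) cross=31.302; C₋=(6.6299,-4.9641) cross=-31.302
θ=6°:   branch - wants cross < 0 → take C=(6.6299,-4.9641) (cross=-31.302)
θ=6°: ex = (C−B)/|BC| = (0.4420,-0.8970); ey = (0.8970,0.4420)
θ=6°: P = B + -0.70·ex + 3.26·ey = (6.5930,2.4868)
θ=30°: B = A + 4.00·(cos30°, sin30°) = (3.4641, 2.0000)
θ=30°: |BD| = 6.8351
θ=30°: circle(B,6.00) ∩ circle(D,6.00): a=3.4175, h=4.9316
θ=30°:   candidates: C₊=(8.1751,5.7157) cross=33.708; C₋=(5.2890,-3.7157) cross=-33.708
θ=30°:   branch - wants cross < 0 → take C=(5.2890,-3.7157) (cross=-33.708)
θ=30°: ex = (C−B)/|BC| = (0.3042,-0.9526); ey = (0.9526,0.3042)
θ=30°: P = B + -0.70·ex + 3.26·ey = (6.3567,3.6584)
θ=308°: B = A + 4.00·(cos308°, sin308°) = (2.4626, -3.1520)
θ=308°: |BD| = 8.1699
θ=308°: circle(B,6.00) ∩ circle(D,6.00): a=4.0849, h=4.3947
θ=308°:   candidates: C₊=(4.5358,2.4784) cross=35.904; C₋=(7.9268,-5.6305) cross=-35.904
θ=308°:   branch - wants cross < 0 → take C=(7.9268,-5.6305) (cross=-35.904)
θ=308°: ex = (C−B)/|BC| = (0.9107,-0.4131); ey = (0.4131,0.9107)
θ=308°: P = B + -0.70·ex + 3.26·ey = (3.1718,0.1060)

θ=6°: 6.59 2.49
θ=30°: 6.36 3.66
θ=308°: 3.17 0.11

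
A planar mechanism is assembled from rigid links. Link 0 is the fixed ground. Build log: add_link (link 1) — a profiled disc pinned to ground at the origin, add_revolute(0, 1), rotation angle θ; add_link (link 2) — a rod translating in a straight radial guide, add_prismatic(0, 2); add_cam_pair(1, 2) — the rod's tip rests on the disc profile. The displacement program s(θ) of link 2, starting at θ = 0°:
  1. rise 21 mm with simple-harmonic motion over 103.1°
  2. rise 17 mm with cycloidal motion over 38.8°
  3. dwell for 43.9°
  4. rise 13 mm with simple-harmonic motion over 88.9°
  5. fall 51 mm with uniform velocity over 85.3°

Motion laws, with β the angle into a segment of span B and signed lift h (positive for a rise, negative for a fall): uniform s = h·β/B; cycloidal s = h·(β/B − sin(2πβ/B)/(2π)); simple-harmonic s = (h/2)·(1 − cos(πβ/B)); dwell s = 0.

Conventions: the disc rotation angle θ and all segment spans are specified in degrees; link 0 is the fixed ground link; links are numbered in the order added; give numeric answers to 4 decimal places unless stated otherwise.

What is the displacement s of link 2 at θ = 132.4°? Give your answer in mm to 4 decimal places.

seg 1 [0°–103.1°] simple-harmonic, h=21: full span → s += 21 → s = 21.0000
seg 2 [103.1°–141.9°] cycloidal, h=17: θ=132.4° here. β=29.3, B=38.8. 17·(0.7552 − sin(2π·0.7552)/(2π)) = 15.5418 → s = 36.5418

36.5418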